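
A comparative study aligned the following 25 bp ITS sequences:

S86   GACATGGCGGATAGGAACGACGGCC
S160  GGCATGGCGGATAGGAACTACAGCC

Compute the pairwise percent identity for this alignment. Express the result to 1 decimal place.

88.0%

Mismatches occur at site 2 (A↔G), site 19 (G↔T), site 22 (G↔A).
22 of the 25 sites match, so the percent identity is 22/25 × 100 = 88.0%.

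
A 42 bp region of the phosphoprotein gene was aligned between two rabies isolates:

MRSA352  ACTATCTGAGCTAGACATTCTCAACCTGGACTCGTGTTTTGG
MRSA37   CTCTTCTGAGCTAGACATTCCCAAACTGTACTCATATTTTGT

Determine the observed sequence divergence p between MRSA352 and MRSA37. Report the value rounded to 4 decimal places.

0.2381

The sequences differ at positions 1 (A/C), 2 (C/T), 3 (T/C), 4 (A/T), 21 (T/C), 25 (C/A), 29 (G/T), 34 (G/A), 36 (G/A), 42 (G/T).
There are 10 differences over 42 sites, so p = 10/42 = 0.2381.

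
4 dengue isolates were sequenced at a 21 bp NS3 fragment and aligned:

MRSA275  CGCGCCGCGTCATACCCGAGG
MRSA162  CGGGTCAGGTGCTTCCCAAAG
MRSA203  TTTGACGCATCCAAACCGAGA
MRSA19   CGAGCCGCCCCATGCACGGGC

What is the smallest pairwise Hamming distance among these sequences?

7

Pairwise Hamming distances:
  MRSA275 vs MRSA162: 9
  MRSA275 vs MRSA203: 9
  MRSA275 vs MRSA19: 7
  MRSA162 vs MRSA203: 14
  MRSA162 vs MRSA19: 14
  MRSA203 vs MRSA19: 13
The smallest is 7, between MRSA275 and MRSA19.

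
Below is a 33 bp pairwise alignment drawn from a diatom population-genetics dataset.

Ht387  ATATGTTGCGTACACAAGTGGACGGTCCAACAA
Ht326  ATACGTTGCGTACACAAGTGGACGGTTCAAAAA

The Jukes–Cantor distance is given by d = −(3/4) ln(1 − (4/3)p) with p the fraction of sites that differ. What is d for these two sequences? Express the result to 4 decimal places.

Mismatches occur at site 4 (T/C), site 27 (C/T), site 31 (C/A).
p = 3/33 = 0.090909.
d = −0.75 · ln(1 − (4/3)·0.090909) = −0.75 · ln(0.878788) = −0.75 · (-0.129212) = 0.0969.

0.0969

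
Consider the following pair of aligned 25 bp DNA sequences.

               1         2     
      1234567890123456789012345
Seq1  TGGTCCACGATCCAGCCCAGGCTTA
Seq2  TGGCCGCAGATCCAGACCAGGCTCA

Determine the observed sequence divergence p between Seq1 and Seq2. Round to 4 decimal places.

0.2400

Differing sites — 4:T/C; 6:C/G; 7:A/C; 8:C/A; 16:C/A; 24:T/C.
There are 6 differences over 25 sites, so p = 6/25 = 0.2400.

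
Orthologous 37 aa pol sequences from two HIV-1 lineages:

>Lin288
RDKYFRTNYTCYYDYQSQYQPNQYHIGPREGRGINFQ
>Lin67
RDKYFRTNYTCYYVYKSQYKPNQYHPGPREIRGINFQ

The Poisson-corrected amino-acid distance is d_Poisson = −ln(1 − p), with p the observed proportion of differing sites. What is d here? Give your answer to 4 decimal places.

Mismatches occur at site 14 (D→V), site 16 (Q→K), site 20 (Q→K), site 26 (I→P), site 31 (G→I).
p = 5/37 = 0.135135.
d = −ln(1 − 0.135135) = −ln(0.864865) = 0.1452.

0.1452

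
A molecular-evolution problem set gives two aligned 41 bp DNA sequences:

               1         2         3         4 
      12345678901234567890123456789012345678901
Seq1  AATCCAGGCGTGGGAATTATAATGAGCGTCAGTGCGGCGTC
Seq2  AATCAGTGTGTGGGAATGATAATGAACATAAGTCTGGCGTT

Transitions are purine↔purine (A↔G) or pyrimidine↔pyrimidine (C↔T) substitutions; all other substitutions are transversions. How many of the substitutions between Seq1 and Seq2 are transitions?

The sequences differ at positions 5 (C/A, transversion), 6 (A/G, transition), 7 (G/T, transversion), 9 (C/T, transition), 18 (T/G, transversion), 26 (G/A, transition), 28 (G/A, transition), 30 (C/A, transversion), 34 (G/C, transversion), 35 (C/T, transition), 41 (C/T, transition).
Of the 11 differences, 6 transitions and 5 transversions, so the answer is 6.

6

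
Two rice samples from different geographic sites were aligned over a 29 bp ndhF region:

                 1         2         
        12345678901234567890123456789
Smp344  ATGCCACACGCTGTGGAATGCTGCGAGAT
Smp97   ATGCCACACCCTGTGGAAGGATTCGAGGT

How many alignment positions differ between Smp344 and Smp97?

Mismatches occur at site 10 (G↔C), site 19 (T↔G), site 21 (C↔A), site 23 (G↔T), site 28 (A↔G).
That gives 5 mismatches out of 29 aligned sites, so the Hamming distance is 5.

5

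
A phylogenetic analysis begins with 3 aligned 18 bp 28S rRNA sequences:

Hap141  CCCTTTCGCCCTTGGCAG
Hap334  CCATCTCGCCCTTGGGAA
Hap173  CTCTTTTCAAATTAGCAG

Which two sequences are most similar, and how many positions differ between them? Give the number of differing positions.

4

Pairwise Hamming distances:
  Hap141 vs Hap334: 4
  Hap141 vs Hap173: 7
  Hap334 vs Hap173: 11
The smallest is 4, between Hap141 and Hap334.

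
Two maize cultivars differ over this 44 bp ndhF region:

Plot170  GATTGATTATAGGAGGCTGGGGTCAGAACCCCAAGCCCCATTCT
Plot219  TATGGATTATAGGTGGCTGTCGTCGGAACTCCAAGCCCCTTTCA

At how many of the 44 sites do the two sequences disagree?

9

The sequences differ at positions 1 (G/T), 4 (T/G), 14 (A/T), 20 (G/T), 21 (G/C), 25 (A/G), 30 (C/T), 40 (A/T), 44 (T/A).
That gives 9 mismatches out of 44 aligned sites, so the Hamming distance is 9.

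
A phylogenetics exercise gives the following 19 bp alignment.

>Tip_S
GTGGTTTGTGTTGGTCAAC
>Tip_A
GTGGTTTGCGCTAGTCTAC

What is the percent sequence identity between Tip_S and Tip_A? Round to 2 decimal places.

78.95%

Mismatches occur at site 9 (T→C), site 11 (T→C), site 13 (G→A), site 17 (A→T).
15 of the 19 sites match, so the percent identity is 15/19 × 100 = 78.95%.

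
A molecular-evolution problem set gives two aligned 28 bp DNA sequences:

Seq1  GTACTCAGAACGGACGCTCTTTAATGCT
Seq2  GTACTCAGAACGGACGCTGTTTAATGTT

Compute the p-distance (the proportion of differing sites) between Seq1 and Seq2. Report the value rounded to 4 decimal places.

Differing sites — 19:C/G; 27:C/T.
There are 2 differences over 28 sites, so p = 2/28 = 0.0714.

0.0714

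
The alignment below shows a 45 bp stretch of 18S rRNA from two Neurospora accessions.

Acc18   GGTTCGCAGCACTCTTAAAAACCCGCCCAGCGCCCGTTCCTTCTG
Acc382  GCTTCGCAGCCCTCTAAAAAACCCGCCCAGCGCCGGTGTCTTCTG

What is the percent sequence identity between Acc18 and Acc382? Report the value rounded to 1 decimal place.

86.7%

Differing sites — 2:G/C; 11:A/C; 16:T/A; 35:C/G; 38:T/G; 39:C/T.
39 of the 45 sites match, so the percent identity is 39/45 × 100 = 86.7%.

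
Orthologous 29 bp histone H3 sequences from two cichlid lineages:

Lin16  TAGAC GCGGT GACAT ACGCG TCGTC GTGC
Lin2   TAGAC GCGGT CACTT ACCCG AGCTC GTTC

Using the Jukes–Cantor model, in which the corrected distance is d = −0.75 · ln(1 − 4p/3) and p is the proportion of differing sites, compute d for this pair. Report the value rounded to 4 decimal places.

0.2913

Mismatches occur at site 11 (G↔C), site 14 (A↔T), site 18 (G↔C), site 21 (T↔A), site 22 (C↔G), site 23 (G↔C), site 28 (G↔T).
p = 7/29 = 0.241379.
d = −0.75 · ln(1 − (4/3)·0.241379) = −0.75 · ln(0.678161) = −0.75 · (-0.388371) = 0.2913.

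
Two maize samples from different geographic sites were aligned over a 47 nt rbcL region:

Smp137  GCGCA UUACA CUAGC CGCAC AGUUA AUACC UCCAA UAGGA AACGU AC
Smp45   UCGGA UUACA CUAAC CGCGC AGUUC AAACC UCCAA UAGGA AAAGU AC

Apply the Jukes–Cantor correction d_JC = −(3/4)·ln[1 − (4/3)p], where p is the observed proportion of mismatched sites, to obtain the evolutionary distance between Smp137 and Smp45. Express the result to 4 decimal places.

Differing sites — 1:G/U; 4:C/G; 14:G/A; 19:A/G; 25:A/C; 27:U/A; 43:C/A.
p = 7/47 = 0.148936.
d = −0.75 · ln(1 − (4/3)·0.148936) = −0.75 · ln(0.801419) = −0.75 · (-0.221371) = 0.1660.

0.1660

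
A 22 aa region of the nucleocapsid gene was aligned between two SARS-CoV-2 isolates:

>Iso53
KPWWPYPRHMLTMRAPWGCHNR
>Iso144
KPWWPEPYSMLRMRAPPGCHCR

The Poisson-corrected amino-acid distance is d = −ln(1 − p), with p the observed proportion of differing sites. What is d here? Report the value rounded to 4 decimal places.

0.3185

Mismatches occur at site 6 (Y/E), site 8 (R/Y), site 9 (H/S), site 12 (T/R), site 17 (W/P), site 21 (N/C).
p = 6/22 = 0.272727.
d = −ln(1 − 0.272727) = −ln(0.727273) = 0.3185.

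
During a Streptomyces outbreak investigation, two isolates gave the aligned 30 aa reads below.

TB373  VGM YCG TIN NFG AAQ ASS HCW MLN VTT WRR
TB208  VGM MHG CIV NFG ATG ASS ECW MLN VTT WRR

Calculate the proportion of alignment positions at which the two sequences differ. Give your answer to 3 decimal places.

The sequences differ at positions 4 (Y/M), 5 (C/H), 7 (T/C), 9 (N/V), 14 (A/T), 15 (Q/G), 19 (H/E).
There are 7 differences over 30 sites, so p = 7/30 = 0.233.

0.233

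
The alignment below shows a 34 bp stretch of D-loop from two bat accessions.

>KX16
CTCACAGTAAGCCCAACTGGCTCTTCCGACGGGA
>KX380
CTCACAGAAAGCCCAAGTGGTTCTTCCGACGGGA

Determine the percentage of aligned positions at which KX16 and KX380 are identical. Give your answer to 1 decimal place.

Mismatches occur at site 8 (T↔A), site 17 (C↔G), site 21 (C↔T).
31 of the 34 sites match, so the percent identity is 31/34 × 100 = 91.2%.

91.2%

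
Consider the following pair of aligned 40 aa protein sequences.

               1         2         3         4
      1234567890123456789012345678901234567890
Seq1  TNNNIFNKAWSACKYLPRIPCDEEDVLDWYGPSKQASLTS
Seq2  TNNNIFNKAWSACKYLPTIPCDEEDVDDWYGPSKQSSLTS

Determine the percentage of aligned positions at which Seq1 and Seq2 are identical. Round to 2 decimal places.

The sequences differ at positions 18 (R/T), 27 (L/D), 36 (A/S).
37 of the 40 sites match, so the percent identity is 37/40 × 100 = 92.50%.

92.50%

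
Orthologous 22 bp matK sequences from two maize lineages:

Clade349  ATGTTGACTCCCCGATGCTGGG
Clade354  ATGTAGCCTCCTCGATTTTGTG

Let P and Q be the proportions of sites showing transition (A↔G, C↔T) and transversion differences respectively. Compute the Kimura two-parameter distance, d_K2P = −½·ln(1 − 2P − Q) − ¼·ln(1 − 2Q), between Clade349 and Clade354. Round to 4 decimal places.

Mismatches occur at site 5 (T→A, transversion), site 7 (A→C, transversion), site 12 (C→T, transition), site 17 (G→T, transversion), site 18 (C→T, transition), site 21 (G→T, transversion).
Of the 6 differences, 2 transitions and 4 transversions over 22 sites: P = 2/22 = 0.090909, Q = 4/22 = 0.181818.
d = −0.5·ln(0.636364) − 0.25·ln(0.636364) = −0.5·(-0.451985) − 0.25·(-0.451985) = 0.3390.

0.3390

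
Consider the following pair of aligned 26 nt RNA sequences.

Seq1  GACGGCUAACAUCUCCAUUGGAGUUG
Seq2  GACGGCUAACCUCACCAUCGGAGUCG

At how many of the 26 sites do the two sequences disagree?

4

The sequences differ at positions 11 (A/C), 14 (U/A), 19 (U/C), 25 (U/C).
That gives 4 mismatches out of 26 aligned sites, so the Hamming distance is 4.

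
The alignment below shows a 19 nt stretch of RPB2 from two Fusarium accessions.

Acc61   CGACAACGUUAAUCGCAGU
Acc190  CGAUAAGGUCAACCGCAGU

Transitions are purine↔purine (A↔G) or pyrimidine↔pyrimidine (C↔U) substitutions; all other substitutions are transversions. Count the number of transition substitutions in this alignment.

3

Mismatches occur at site 4 (C→U, transition), site 7 (C→G, transversion), site 10 (U→C, transition), site 13 (U→C, transition).
Of the 4 differences, 3 transitions and 1 transversion, so the answer is 3.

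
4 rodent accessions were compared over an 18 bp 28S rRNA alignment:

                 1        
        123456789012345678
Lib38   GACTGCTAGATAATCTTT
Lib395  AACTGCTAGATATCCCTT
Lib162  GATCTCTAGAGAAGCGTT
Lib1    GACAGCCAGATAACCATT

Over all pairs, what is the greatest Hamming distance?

Pairwise Hamming distances:
  Lib38 vs Lib395: 4
  Lib38 vs Lib162: 6
  Lib38 vs Lib1: 4
  Lib395 vs Lib162: 8
  Lib395 vs Lib1: 5
  Lib162 vs Lib1: 7
The largest is 8, between Lib395 and Lib162.

8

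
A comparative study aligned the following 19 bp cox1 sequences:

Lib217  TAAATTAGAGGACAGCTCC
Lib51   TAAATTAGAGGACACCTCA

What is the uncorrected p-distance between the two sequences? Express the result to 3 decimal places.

Mismatches occur at site 15 (G↔C), site 19 (C↔A).
There are 2 differences over 19 sites, so p = 2/19 = 0.105.

0.105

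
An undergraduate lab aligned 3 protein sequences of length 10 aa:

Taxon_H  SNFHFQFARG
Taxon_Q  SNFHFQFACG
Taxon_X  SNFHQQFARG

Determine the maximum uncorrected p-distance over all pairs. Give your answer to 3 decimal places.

Pairwise Hamming distances:
  Taxon_H vs Taxon_Q: 1
  Taxon_H vs Taxon_X: 1
  Taxon_Q vs Taxon_X: 2
The largest is 2 mismatches, between Taxon_Q and Taxon_X; p = 2/10 = 0.200.

0.200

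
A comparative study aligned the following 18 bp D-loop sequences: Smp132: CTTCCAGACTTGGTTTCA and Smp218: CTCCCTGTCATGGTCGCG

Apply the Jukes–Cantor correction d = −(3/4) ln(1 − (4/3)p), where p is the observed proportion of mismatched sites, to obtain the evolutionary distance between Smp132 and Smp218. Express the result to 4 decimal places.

Mismatches occur at site 3 (T↔C), site 6 (A↔T), site 8 (A↔T), site 10 (T↔A), site 15 (T↔C), site 16 (T↔G), site 18 (A↔G).
p = 7/18 = 0.388889.
d = −0.75 · ln(1 − (4/3)·0.388889) = −0.75 · ln(0.481481) = −0.75 · (-0.730889) = 0.5482.

0.5482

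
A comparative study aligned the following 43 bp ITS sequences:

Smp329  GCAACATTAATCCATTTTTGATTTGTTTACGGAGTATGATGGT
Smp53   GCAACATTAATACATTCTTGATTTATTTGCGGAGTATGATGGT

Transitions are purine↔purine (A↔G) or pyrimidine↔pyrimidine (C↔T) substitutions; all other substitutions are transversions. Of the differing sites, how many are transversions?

1

Mismatches occur at site 12 (C→A, transversion), site 17 (T→C, transition), site 25 (G→A, transition), site 29 (A→G, transition).
Of the 4 differences, 3 transitions and 1 transversion, so the answer is 1.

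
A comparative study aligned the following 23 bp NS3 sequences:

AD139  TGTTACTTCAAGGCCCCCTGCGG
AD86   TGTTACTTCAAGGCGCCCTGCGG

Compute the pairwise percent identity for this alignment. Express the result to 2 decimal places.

95.65%

A single mismatch occurs at site 15 (C↔G).
22 of the 23 sites match, so the percent identity is 22/23 × 100 = 95.65%.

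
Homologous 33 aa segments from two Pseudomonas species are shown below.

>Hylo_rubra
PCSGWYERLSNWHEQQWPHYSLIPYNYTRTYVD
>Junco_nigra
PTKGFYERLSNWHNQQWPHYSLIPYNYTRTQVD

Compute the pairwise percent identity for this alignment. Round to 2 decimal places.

84.85%

The sequences differ at positions 2 (C/T), 3 (S/K), 5 (W/F), 14 (E/N), 31 (Y/Q).
28 of the 33 sites match, so the percent identity is 28/33 × 100 = 84.85%.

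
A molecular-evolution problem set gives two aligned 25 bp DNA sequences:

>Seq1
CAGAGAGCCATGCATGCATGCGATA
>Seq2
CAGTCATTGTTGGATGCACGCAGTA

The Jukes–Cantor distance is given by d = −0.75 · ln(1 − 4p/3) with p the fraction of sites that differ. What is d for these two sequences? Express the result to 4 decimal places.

0.5716

Differing sites — 4:A/T; 5:G/C; 7:G/T; 8:C/T; 9:C/G; 10:A/T; 13:C/G; 19:T/C; 22:G/A; 23:A/G.
p = 10/25 = 0.400000.
d = −0.75 · ln(1 − (4/3)·0.400000) = −0.75 · ln(0.466667) = −0.75 · (-0.762139) = 0.5716.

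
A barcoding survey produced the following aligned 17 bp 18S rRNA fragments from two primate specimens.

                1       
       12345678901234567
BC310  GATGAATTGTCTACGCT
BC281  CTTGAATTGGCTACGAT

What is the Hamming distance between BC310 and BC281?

Differing sites — 1:G/C; 2:A/T; 10:T/G; 16:C/A.
That gives 4 mismatches out of 17 aligned sites, so the Hamming distance is 4.

4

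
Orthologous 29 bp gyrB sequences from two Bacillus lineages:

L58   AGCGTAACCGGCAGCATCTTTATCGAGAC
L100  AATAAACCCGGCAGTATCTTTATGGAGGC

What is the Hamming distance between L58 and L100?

The sequences differ at positions 2 (G/A), 3 (C/T), 4 (G/A), 5 (T/A), 7 (A/C), 15 (C/T), 24 (C/G), 28 (A/G).
That gives 8 mismatches out of 29 aligned sites, so the Hamming distance is 8.

8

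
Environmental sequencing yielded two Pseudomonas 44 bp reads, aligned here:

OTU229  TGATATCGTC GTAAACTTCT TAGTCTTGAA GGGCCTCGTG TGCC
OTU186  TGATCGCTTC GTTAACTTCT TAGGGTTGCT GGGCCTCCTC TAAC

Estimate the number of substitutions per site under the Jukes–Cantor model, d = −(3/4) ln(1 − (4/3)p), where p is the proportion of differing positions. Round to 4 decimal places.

0.3390

Mismatches occur at site 5 (A→C), site 6 (T→G), site 8 (G→T), site 13 (A→T), site 24 (T→G), site 25 (C→G), site 29 (A→C), site 30 (A→T), site 38 (G→C), site 40 (G→C), site 42 (G→A), site 43 (C→A).
p = 12/44 = 0.272727.
d = −0.75 · ln(1 − (4/3)·0.272727) = −0.75 · ln(0.636364) = −0.75 · (-0.451985) = 0.3390.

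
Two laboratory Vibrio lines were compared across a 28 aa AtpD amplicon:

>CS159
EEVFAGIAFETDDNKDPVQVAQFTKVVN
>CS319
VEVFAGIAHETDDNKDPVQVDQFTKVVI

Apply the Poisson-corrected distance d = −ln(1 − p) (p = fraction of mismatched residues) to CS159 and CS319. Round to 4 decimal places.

0.1542

Differing sites — 1:E/V; 9:F/H; 21:A/D; 28:N/I.
p = 4/28 = 0.142857.
d = −ln(1 − 0.142857) = −ln(0.857143) = 0.1542.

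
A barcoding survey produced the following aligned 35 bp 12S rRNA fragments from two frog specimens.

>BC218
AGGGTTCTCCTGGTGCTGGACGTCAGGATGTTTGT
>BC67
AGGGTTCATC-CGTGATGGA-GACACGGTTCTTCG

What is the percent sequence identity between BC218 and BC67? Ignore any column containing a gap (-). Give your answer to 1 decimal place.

66.7%

Excluding the 2 gap columns leaves 33 comparable sites.
Mismatches occur at site 8 (T→A), site 9 (C→T), site 12 (G→C), site 16 (C→A), site 23 (T→A), site 26 (G→C), site 28 (A→G), site 30 (G→T), site 31 (T→C), site 34 (G→C), site 35 (T→G).
22 of the 33 comparable sites match, so the percent identity is 22/33 × 100 = 66.7%.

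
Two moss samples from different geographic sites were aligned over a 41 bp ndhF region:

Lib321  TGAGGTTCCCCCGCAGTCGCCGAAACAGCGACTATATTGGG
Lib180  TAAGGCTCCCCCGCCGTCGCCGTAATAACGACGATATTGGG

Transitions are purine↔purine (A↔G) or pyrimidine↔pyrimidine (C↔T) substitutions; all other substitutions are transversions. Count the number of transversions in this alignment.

Differing sites — 2:G/A (Ti); 6:T/C (Ti); 15:A/C (Tv); 23:A/T (Tv); 26:C/T (Ti); 28:G/A (Ti); 33:T/G (Tv).
Of the 7 differences, 4 transitions and 3 transversions, so the answer is 3.

3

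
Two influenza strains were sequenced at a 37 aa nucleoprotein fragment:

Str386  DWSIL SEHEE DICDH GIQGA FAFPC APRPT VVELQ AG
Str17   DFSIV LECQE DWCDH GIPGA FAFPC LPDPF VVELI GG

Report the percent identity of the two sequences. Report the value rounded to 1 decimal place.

67.6%

Differing sites — 2:W/F; 5:L/V; 6:S/L; 8:H/C; 9:E/Q; 12:I/W; 18:Q/P; 26:A/L; 28:R/D; 30:T/F; 35:Q/I; 36:A/G.
25 of the 37 sites match, so the percent identity is 25/37 × 100 = 67.6%.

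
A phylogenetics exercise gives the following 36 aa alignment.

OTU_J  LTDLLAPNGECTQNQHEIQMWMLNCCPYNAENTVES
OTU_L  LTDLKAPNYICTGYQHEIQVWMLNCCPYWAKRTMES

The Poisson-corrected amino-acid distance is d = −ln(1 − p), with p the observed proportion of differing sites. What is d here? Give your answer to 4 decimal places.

0.3254

The sequences differ at positions 5 (L/K), 9 (G/Y), 10 (E/I), 13 (Q/G), 14 (N/Y), 20 (M/V), 29 (N/W), 31 (E/K), 32 (N/R), 34 (V/M).
p = 10/36 = 0.277778.
d = −ln(1 − 0.277778) = −ln(0.722222) = 0.3254.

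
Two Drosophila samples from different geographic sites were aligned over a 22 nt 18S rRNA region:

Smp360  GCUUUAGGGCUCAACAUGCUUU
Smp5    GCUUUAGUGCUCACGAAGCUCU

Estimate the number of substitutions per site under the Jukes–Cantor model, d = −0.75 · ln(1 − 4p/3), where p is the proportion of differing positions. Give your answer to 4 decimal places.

0.2708

Mismatches occur at site 8 (G↔U), site 14 (A↔C), site 15 (C↔G), site 17 (U↔A), site 21 (U↔C).
p = 5/22 = 0.227273.
d = −0.75 · ln(1 − (4/3)·0.227273) = −0.75 · ln(0.696969) = −0.75 · (-0.361014) = 0.2708.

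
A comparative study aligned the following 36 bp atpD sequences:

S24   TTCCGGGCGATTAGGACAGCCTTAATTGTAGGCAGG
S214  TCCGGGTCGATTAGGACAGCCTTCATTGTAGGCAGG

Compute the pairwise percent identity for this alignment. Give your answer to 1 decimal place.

88.9%

Mismatches occur at site 2 (T↔C), site 4 (C↔G), site 7 (G↔T), site 24 (A↔C).
32 of the 36 sites match, so the percent identity is 32/36 × 100 = 88.9%.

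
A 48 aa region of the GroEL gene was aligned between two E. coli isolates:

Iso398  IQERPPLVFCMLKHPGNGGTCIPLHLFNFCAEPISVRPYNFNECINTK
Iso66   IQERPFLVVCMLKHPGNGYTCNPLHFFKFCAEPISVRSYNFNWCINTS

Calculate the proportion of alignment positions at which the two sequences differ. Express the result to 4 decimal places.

The sequences differ at positions 6 (P/F), 9 (F/V), 19 (G/Y), 22 (I/N), 26 (L/F), 28 (N/K), 38 (P/S), 43 (E/W), 48 (K/S).
There are 9 differences over 48 sites, so p = 9/48 = 0.1875.

0.1875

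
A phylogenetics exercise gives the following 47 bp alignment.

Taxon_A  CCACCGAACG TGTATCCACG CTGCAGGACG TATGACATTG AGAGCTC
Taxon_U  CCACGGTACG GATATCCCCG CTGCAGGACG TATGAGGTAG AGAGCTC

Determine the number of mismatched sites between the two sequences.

Differing sites — 5:C/G; 7:A/T; 11:T/G; 12:G/A; 18:A/C; 36:C/G; 37:A/G; 39:T/A.
That gives 8 mismatches out of 47 aligned sites, so the Hamming distance is 8.

8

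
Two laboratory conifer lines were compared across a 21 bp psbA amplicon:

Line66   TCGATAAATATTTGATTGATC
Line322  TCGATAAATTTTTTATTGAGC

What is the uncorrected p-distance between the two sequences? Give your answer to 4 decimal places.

The sequences differ at positions 10 (A/T), 14 (G/T), 20 (T/G).
There are 3 differences over 21 sites, so p = 3/21 = 0.1429.

0.1429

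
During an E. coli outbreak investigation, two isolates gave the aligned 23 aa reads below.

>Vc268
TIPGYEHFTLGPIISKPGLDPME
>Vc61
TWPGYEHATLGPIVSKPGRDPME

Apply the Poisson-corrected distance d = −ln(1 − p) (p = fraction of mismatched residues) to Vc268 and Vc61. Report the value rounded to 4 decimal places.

0.1911

Mismatches occur at site 2 (I↔W), site 8 (F↔A), site 14 (I↔V), site 19 (L↔R).
p = 4/23 = 0.173913.
d = −ln(1 − 0.173913) = −ln(0.826087) = 0.1911.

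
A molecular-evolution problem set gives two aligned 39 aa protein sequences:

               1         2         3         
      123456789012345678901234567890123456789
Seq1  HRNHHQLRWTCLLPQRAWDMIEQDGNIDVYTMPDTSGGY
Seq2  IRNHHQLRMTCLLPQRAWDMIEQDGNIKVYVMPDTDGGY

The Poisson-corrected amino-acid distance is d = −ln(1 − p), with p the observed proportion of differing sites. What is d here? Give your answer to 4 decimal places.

Mismatches occur at site 1 (H↔I), site 9 (W↔M), site 28 (D↔K), site 31 (T↔V), site 36 (S↔D).
p = 5/39 = 0.128205.
d = −ln(1 − 0.128205) = −ln(0.871795) = 0.1372.

0.1372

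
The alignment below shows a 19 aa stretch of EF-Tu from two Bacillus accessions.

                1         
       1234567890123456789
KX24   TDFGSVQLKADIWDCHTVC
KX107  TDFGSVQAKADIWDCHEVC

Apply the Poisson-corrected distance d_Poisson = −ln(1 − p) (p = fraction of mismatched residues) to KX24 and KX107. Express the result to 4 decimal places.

0.1112

The sequences differ at positions 8 (L/A), 17 (T/E).
p = 2/19 = 0.105263.
d = −ln(1 − 0.105263) = −ln(0.894737) = 0.1112.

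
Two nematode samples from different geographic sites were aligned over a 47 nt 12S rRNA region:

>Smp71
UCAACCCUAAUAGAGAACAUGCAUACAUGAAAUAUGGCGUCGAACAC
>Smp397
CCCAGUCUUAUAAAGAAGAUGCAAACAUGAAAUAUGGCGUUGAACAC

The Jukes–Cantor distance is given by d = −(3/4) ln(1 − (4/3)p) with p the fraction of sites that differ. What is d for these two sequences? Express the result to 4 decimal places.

0.2211

The sequences differ at positions 1 (U/C), 3 (A/C), 5 (C/G), 6 (C/U), 9 (A/U), 13 (G/A), 18 (C/G), 24 (U/A), 41 (C/U).
p = 9/47 = 0.191489.
d = −0.75 · ln(1 − (4/3)·0.191489) = −0.75 · ln(0.744681) = −0.75 · (-0.294799) = 0.2211.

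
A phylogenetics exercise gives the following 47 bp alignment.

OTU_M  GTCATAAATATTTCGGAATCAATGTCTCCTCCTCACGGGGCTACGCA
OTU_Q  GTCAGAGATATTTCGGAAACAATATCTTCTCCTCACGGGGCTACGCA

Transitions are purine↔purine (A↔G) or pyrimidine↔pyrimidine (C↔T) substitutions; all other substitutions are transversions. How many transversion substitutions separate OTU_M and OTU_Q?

Mismatches occur at site 5 (T/G, transversion), site 7 (A/G, transition), site 19 (T/A, transversion), site 24 (G/A, transition), site 28 (C/T, transition).
Of the 5 differences, 3 transitions and 2 transversions, so the answer is 2.

2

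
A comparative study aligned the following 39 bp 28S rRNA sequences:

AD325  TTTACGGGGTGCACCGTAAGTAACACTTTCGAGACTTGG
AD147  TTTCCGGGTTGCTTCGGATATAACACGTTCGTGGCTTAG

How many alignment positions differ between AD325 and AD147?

11

Mismatches occur at site 4 (A→C), site 9 (G→T), site 13 (A→T), site 14 (C→T), site 17 (T→G), site 19 (A→T), site 20 (G→A), site 27 (T→G), site 32 (A→T), site 34 (A→G), site 38 (G→A).
That gives 11 mismatches out of 39 aligned sites, so the Hamming distance is 11.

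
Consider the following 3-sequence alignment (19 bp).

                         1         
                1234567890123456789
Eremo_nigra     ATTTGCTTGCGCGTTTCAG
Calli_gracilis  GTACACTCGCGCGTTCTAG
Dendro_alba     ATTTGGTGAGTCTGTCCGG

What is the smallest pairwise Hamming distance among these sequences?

Pairwise Hamming distances:
  Eremo_nigra vs Calli_gracilis: 7
  Eremo_nigra vs Dendro_alba: 9
  Calli_gracilis vs Dendro_alba: 13
The smallest is 7, between Eremo_nigra and Calli_gracilis.

7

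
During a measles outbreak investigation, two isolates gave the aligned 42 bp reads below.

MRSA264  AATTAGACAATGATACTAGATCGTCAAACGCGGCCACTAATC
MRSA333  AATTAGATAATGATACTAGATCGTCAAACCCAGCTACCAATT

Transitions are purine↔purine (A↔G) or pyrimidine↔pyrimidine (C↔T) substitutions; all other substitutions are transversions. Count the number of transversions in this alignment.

The sequences differ at positions 8 (C/T, transition), 30 (G/C, transversion), 32 (G/A, transition), 35 (C/T, transition), 38 (T/C, transition), 42 (C/T, transition).
Of the 6 differences, 5 transitions and 1 transversion, so the answer is 1.

1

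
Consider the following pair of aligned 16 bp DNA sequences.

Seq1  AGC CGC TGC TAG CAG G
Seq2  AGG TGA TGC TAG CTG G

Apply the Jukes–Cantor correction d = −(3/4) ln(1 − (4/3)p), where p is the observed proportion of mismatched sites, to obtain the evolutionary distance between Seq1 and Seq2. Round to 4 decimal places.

0.3041

Differing sites — 3:C/G; 4:C/T; 6:C/A; 14:A/T.
p = 4/16 = 0.250000.
d = −0.75 · ln(1 − (4/3)·0.250000) = −0.75 · ln(0.666667) = −0.75 · (-0.405465) = 0.3041.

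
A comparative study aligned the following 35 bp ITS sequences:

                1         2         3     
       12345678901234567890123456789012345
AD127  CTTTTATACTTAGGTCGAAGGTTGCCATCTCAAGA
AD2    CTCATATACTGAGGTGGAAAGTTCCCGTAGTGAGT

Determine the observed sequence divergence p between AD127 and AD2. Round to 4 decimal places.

0.3429

Mismatches occur at site 3 (T↔C), site 4 (T↔A), site 11 (T↔G), site 16 (C↔G), site 20 (G↔A), site 24 (G↔C), site 27 (A↔G), site 29 (C↔A), site 30 (T↔G), site 31 (C↔T), site 32 (A↔G), site 35 (A↔T).
There are 12 differences over 35 sites, so p = 12/35 = 0.3429.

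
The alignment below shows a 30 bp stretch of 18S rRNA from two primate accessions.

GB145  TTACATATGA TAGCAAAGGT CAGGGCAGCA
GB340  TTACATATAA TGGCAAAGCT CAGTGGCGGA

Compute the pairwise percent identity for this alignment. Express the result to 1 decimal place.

Mismatches occur at site 9 (G↔A), site 12 (A↔G), site 19 (G↔C), site 24 (G↔T), site 26 (C↔G), site 27 (A↔C), site 29 (C↔G).
23 of the 30 sites match, so the percent identity is 23/30 × 100 = 76.7%.

76.7%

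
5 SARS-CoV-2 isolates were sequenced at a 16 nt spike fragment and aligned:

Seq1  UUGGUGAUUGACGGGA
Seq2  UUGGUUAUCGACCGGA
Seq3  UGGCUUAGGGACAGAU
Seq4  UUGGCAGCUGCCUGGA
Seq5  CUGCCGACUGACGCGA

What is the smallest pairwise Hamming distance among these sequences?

Pairwise Hamming distances:
  Seq1 vs Seq2: 3
  Seq1 vs Seq3: 8
  Seq1 vs Seq4: 6
  Seq1 vs Seq5: 5
  Seq2 vs Seq3: 7
  Seq2 vs Seq4: 7
  Seq2 vs Seq5: 8
  Seq3 vs Seq4: 11
  Seq3 vs Seq5: 10
  Seq4 vs Seq5: 7
The smallest is 3, between Seq1 and Seq2.

3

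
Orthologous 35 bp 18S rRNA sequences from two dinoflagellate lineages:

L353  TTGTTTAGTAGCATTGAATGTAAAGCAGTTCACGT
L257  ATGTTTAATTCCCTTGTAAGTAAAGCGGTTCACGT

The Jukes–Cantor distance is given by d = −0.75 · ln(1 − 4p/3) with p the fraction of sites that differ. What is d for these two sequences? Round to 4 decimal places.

Differing sites — 1:T/A; 8:G/A; 10:A/T; 11:G/C; 13:A/C; 17:A/T; 19:T/A; 27:A/G.
p = 8/35 = 0.228571.
d = −0.75 · ln(1 − (4/3)·0.228571) = −0.75 · ln(0.695239) = −0.75 · (-0.363500) = 0.2726.

0.2726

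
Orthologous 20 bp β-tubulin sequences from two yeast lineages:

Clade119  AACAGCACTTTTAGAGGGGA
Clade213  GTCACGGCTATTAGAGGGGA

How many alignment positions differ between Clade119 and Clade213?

6

The sequences differ at positions 1 (A/G), 2 (A/T), 5 (G/C), 6 (C/G), 7 (A/G), 10 (T/A).
That gives 6 mismatches out of 20 aligned sites, so the Hamming distance is 6.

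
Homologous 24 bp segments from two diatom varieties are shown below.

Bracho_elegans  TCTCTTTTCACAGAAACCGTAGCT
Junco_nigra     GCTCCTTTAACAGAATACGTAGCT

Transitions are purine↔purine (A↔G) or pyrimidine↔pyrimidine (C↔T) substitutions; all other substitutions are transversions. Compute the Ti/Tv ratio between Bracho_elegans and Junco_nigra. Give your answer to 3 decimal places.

The sequences differ at positions 1 (T/G, transversion), 5 (T/C, transition), 9 (C/A, transversion), 16 (A/T, transversion), 17 (C/A, transversion).
Of the 5 differences, 1 transition and 4 transversions, so Ti/Tv = 1/4 = 0.250.

0.250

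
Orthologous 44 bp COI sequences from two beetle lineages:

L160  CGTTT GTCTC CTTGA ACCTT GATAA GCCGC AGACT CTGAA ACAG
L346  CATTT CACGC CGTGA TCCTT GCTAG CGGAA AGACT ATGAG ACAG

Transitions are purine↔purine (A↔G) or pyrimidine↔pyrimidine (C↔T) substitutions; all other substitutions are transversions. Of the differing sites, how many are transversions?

11

Differing sites — 2:G/A (Ti); 6:G/C (Tv); 7:T/A (Tv); 9:T/G (Tv); 12:T/G (Tv); 16:A/T (Tv); 22:A/C (Tv); 25:A/G (Ti); 26:G/C (Tv); 27:C/G (Tv); 28:C/G (Tv); 29:G/A (Ti); 30:C/A (Tv); 36:C/A (Tv); 40:A/G (Ti).
Of the 15 differences, 4 transitions and 11 transversions, so the answer is 11.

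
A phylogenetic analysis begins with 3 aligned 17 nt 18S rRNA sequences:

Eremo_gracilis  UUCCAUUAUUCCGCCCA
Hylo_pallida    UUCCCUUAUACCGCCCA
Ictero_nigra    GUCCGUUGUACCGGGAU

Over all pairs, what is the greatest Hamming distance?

8

Pairwise Hamming distances:
  Eremo_gracilis vs Hylo_pallida: 2
  Eremo_gracilis vs Ictero_nigra: 8
  Hylo_pallida vs Ictero_nigra: 7
The largest is 8, between Eremo_gracilis and Ictero_nigra.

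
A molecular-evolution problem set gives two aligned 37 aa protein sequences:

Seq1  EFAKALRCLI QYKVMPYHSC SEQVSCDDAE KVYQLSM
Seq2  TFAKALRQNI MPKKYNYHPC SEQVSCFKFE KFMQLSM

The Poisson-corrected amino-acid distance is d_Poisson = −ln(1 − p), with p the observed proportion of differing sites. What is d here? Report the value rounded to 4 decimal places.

Differing sites — 1:E/T; 8:C/Q; 9:L/N; 11:Q/M; 12:Y/P; 14:V/K; 15:M/Y; 16:P/N; 19:S/P; 27:D/F; 28:D/K; 29:A/F; 32:V/F; 33:Y/M.
p = 14/37 = 0.378378.
d = −ln(1 − 0.378378) = −ln(0.621622) = 0.4754.

0.4754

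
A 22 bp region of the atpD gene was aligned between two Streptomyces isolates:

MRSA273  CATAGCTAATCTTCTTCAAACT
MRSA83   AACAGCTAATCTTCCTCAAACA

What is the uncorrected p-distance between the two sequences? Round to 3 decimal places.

0.182

Differing sites — 1:C/A; 3:T/C; 15:T/C; 22:T/A.
There are 4 differences over 22 sites, so p = 4/22 = 0.182.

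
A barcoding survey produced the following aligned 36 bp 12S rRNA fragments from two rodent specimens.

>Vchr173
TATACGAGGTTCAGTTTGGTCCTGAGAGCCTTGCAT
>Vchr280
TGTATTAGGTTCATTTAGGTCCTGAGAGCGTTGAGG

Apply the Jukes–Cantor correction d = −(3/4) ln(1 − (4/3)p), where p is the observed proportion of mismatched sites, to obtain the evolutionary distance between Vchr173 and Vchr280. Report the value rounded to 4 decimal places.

0.3041

Differing sites — 2:A/G; 5:C/T; 6:G/T; 14:G/T; 17:T/A; 30:C/G; 34:C/A; 35:A/G; 36:T/G.
p = 9/36 = 0.250000.
d = −0.75 · ln(1 − (4/3)·0.250000) = −0.75 · ln(0.666667) = −0.75 · (-0.405465) = 0.3041.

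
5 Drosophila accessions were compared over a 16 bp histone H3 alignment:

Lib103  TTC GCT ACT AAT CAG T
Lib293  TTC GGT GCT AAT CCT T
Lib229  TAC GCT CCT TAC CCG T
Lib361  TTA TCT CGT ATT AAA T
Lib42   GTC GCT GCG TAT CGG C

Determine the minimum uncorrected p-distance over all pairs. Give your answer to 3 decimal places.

0.250

Pairwise Hamming distances:
  Lib103 vs Lib293: 4
  Lib103 vs Lib229: 5
  Lib103 vs Lib361: 7
  Lib103 vs Lib42: 6
  Lib293 vs Lib229: 6
  Lib293 vs Lib361: 9
  Lib293 vs Lib42: 7
  Lib229 vs Lib361: 10
  Lib229 vs Lib42: 7
  Lib361 vs Lib42: 12
The smallest is 4 mismatches, between Lib103 and Lib293; p = 4/16 = 0.250.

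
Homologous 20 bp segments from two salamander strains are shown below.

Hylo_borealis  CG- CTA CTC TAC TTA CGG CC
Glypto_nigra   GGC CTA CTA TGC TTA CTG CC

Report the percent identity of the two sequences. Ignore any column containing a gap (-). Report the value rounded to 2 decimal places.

78.95%

Excluding the 1 gap column leaves 19 comparable sites.
Mismatches occur at site 1 (C→G), site 9 (C→A), site 11 (A→G), site 17 (G→T).
15 of the 19 comparable sites match, so the percent identity is 15/19 × 100 = 78.95%.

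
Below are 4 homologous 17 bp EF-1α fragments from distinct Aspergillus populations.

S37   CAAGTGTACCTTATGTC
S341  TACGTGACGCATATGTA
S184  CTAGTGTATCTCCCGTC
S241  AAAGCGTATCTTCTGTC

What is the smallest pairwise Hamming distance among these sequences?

4

Pairwise Hamming distances:
  S37 vs S341: 7
  S37 vs S184: 5
  S37 vs S241: 4
  S341 vs S184: 11
  S341 vs S241: 9
  S184 vs S241: 5
The smallest is 4, between S37 and S241.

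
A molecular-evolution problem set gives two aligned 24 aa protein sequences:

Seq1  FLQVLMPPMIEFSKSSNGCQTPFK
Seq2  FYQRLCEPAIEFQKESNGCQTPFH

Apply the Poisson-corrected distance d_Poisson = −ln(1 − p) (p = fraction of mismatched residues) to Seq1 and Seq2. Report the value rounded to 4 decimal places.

0.4055

Mismatches occur at site 2 (L→Y), site 4 (V→R), site 6 (M→C), site 7 (P→E), site 9 (M→A), site 13 (S→Q), site 15 (S→E), site 24 (K→H).
p = 8/24 = 0.333333.
d = −ln(1 − 0.333333) = −ln(0.666667) = 0.4055.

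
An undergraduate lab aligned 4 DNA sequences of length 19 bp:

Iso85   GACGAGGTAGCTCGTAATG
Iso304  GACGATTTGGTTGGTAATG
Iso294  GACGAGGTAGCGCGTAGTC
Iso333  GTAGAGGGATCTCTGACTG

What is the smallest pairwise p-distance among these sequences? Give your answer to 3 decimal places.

Pairwise Hamming distances:
  Iso85 vs Iso304: 5
  Iso85 vs Iso294: 3
  Iso85 vs Iso333: 7
  Iso304 vs Iso294: 8
  Iso304 vs Iso333: 12
  Iso294 vs Iso333: 9
The smallest is 3 mismatches, between Iso85 and Iso294; p = 3/19 = 0.158.

0.158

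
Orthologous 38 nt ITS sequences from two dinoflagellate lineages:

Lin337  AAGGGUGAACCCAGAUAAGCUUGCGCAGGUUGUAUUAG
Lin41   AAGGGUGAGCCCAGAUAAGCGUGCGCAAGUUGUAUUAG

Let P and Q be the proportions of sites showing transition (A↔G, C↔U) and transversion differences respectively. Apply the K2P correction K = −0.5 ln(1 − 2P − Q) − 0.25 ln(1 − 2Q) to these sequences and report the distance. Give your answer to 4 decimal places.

Mismatches occur at site 9 (A→G, transition), site 21 (U→G, transversion), site 28 (G→A, transition).
Of the 3 differences, 2 transitions and 1 transversion over 38 sites: P = 2/38 = 0.052632, Q = 1/38 = 0.026316.
d = −0.5·ln(0.868420) − 0.25·ln(0.947368) = −0.5·(-0.141080) − 0.25·(-0.054068) = 0.0841.

0.0841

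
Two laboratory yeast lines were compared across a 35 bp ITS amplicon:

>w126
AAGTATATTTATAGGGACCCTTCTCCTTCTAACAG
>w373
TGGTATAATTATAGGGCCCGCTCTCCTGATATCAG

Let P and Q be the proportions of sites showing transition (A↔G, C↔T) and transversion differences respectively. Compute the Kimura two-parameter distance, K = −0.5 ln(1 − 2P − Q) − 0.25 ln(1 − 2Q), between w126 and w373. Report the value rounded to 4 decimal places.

The sequences differ at positions 1 (A/T, transversion), 2 (A/G, transition), 8 (T/A, transversion), 17 (A/C, transversion), 20 (C/G, transversion), 21 (T/C, transition), 28 (T/G, transversion), 29 (C/A, transversion), 32 (A/T, transversion).
Of the 9 differences, 2 transitions and 7 transversions over 35 sites: P = 2/35 = 0.057143, Q = 7/35 = 0.200000.
d = −0.5·ln(0.685714) − 0.25·ln(0.600000) = −0.5·(-0.377295) − 0.25·(-0.510826) = 0.3164.

0.3164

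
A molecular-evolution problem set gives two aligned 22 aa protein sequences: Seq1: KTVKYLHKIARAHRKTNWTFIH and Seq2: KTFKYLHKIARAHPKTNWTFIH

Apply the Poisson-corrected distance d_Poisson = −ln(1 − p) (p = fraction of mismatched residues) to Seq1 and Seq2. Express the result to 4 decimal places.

0.0953

The sequences differ at positions 3 (V/F), 14 (R/P).
p = 2/22 = 0.090909.
d = −ln(1 − 0.090909) = −ln(0.909091) = 0.0953.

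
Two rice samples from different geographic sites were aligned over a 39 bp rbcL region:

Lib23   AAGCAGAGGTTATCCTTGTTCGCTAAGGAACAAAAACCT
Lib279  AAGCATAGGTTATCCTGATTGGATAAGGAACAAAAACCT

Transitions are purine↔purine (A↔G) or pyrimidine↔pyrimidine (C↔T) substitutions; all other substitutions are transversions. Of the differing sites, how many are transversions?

The sequences differ at positions 6 (G/T, transversion), 17 (T/G, transversion), 18 (G/A, transition), 21 (C/G, transversion), 23 (C/A, transversion).
Of the 5 differences, 1 transition and 4 transversions, so the answer is 4.

4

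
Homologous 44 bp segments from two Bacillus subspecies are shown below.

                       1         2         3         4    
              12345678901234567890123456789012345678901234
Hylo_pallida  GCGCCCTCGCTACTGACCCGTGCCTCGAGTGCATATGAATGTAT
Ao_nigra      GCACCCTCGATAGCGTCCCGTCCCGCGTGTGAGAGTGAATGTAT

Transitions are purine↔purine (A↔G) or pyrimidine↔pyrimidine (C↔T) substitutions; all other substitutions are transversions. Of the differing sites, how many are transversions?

8

Mismatches occur at site 3 (G/A, transition), site 10 (C/A, transversion), site 13 (C/G, transversion), site 14 (T/C, transition), site 16 (A/T, transversion), site 22 (G/C, transversion), site 25 (T/G, transversion), site 28 (A/T, transversion), site 32 (C/A, transversion), site 33 (A/G, transition), site 34 (T/A, transversion), site 35 (A/G, transition).
Of the 12 differences, 4 transitions and 8 transversions, so the answer is 8.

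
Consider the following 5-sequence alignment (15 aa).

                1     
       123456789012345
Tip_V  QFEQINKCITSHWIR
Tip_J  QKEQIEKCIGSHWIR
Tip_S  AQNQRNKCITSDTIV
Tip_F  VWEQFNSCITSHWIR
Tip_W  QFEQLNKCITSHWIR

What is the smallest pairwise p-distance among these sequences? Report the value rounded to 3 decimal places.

0.067

Pairwise Hamming distances:
  Tip_V vs Tip_J: 3
  Tip_V vs Tip_S: 7
  Tip_V vs Tip_F: 4
  Tip_V vs Tip_W: 1
  Tip_J vs Tip_S: 9
  Tip_J vs Tip_F: 6
  Tip_J vs Tip_W: 4
  Tip_S vs Tip_F: 8
  Tip_S vs Tip_W: 7
  Tip_F vs Tip_W: 4
The smallest is 1 mismatch, between Tip_V and Tip_W; p = 1/15 = 0.067.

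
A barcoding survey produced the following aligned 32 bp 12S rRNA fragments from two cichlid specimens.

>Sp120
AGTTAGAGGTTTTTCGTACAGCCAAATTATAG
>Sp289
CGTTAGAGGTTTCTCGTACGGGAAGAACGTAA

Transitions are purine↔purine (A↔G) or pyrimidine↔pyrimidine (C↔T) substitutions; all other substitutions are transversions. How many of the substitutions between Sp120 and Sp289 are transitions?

Mismatches occur at site 1 (A↔C, transversion), site 13 (T↔C, transition), site 20 (A↔G, transition), site 22 (C↔G, transversion), site 23 (C↔A, transversion), site 25 (A↔G, transition), site 27 (T↔A, transversion), site 28 (T↔C, transition), site 29 (A↔G, transition), site 32 (G↔A, transition).
Of the 10 differences, 6 transitions and 4 transversions, so the answer is 6.

6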